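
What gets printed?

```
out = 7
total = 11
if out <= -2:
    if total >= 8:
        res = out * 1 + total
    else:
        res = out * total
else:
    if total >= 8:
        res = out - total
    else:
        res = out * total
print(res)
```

-4

out=7, total=11
out <= -2 is False; total >= 8 is True
→ res = out - total = -4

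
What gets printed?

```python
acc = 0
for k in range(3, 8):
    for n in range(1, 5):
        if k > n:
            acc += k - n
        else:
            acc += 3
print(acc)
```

k=3,n=1: 3>1, acc = 0+2 = 2
k=3,n=2: 3>2, acc = 2+1 = 3
k=3,n=3: not 3>3, acc = 3+3 = 6
k=3,n=4: not 3>4, acc = 6+3 = 9
k=4,n=1: 4>1, acc = 9+3 = 12
k=4,n=2: 4>2, acc = 12+2 = 14
k=4,n=3: 4>3, acc = 14+1 = 15
k=4,n=4: not 4>4, acc = 15+3 = 18
k=5,n=1: 5>1, acc = 18+4 = 22
k=5,n=2: 5>2, acc = 22+3 = 25
k=5,n=3: 5>3, acc = 25+2 = 27
k=5,n=4: 5>4, acc = 27+1 = 28
k=6,n=1: 6>1, acc = 28+5 = 33
k=6,n=2: 6>2, acc = 33+4 = 37
k=6,n=3: 6>3, acc = 37+3 = 40
k=6,n=4: 6>4, acc = 40+2 = 42
k=7,n=1: 7>1, acc = 42+6 = 48
k=7,n=2: 7>2, acc = 48+5 = 53
k=7,n=3: 7>3, acc = 53+4 = 57
k=7,n=4: 7>4, acc = 57+3 = 60

60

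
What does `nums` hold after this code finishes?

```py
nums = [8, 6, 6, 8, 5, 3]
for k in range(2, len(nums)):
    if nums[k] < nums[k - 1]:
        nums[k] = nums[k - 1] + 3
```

k=2: 6>=6, unchanged → [8, 6, 6, 8, 5, 3]
k=3: 8>=6, unchanged → [8, 6, 6, 8, 5, 3]
k=4: 5<8, nums[4] = 8+3 = 11 → [8, 6, 6, 8, 11, 3]
k=5: 3<11, nums[5] = 11+3 = 14 → [8, 6, 6, 8, 11, 14]

[8, 6, 6, 8, 11, 14]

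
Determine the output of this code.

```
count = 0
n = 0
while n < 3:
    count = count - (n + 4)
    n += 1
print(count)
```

n=0: count = 0-4 = -4
n=1: count = (-4)-5 = -9
n=2: count = (-9)-6 = -15

-15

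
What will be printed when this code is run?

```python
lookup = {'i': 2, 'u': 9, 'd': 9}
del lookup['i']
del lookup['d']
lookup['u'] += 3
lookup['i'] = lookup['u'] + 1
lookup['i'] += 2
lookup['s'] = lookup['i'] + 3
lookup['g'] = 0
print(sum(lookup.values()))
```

45

del 'i' → {'u': 9, 'd': 9}
del 'd' → {'u': 9}
lookup['u'] = 9+3 = 12 → {'u': 12}
lookup['i'] = lookup['u']+1 = 13 → {'u': 12, 'i': 13}
lookup['i'] = 13+2 = 15 → {'u': 12, 'i': 15}
lookup['s'] = lookup['i']+3 = 18 → {'u': 12, 'i': 15, 's': 18}
lookup['g'] = 0 → {'u': 12, 'i': 15, 's': 18, 'g': 0}
sum of values = 45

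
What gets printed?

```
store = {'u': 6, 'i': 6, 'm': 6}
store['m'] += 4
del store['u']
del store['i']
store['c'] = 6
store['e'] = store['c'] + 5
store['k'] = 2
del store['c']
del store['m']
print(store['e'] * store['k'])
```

store['m'] = 6+4 = 10 → {'u': 6, 'i': 6, 'm': 10}
del 'u' → {'i': 6, 'm': 10}
del 'i' → {'m': 10}
store['c'] = 6 → {'m': 10, 'c': 6}
store['e'] = store['c']+5 = 11 → {'m': 10, 'c': 6, 'e': 11}
store['k'] = 2 → {'m': 10, 'c': 6, 'e': 11, 'k': 2}
del 'c' → {'m': 10, 'e': 11, 'k': 2}
del 'm' → {'e': 11, 'k': 2}
store['e']*store['k'] = 11*2 = 22

22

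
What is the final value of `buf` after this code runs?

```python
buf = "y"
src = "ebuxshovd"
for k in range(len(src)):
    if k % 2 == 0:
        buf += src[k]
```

k=0: add 'e' → 'ye'
k=1: skip
k=2: add 'u' → 'yeu'
k=3: skip
k=4: add 's' → 'yeus'
k=5: skip
k=6: add 'o' → 'yeuso'
k=7: skip
k=8: add 'd' → 'yeusod'

'yeusod'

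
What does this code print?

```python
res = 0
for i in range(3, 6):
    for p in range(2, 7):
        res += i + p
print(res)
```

120

i=3,p=2: res = 0+5 = 5
i=3,p=3: res = 5+6 = 11
i=3,p=4: res = 11+7 = 18
i=3,p=5: res = 18+8 = 26
i=3,p=6: res = 26+9 = 35
i=4,p=2: res = 35+6 = 41
i=4,p=3: res = 41+7 = 48
i=4,p=4: res = 48+8 = 56
i=4,p=5: res = 56+9 = 65
i=4,p=6: res = 65+10 = 75
i=5,p=2: res = 75+7 = 82
i=5,p=3: res = 82+8 = 90
i=5,p=4: res = 90+9 = 99
i=5,p=5: res = 99+10 = 109
i=5,p=6: res = 109+11 = 120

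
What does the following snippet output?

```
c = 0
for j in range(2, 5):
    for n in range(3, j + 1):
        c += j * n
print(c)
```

j=3,n=3: c = 0+9 = 9
j=4,n=3: c = 9+12 = 21
j=4,n=4: c = 21+16 = 37

37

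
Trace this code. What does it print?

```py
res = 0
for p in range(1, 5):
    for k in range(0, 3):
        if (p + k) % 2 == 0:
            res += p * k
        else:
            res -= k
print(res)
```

10

p=1,k=0: odd sum, res = 0-0 = 0
p=1,k=1: even sum, res = 0+1 = 1
p=1,k=2: odd sum, res = 1-2 = -1
p=2,k=0: even sum, res = (-1)+0 = -1
p=2,k=1: odd sum, res = (-1)-1 = -2
p=2,k=2: even sum, res = (-2)+4 = 2
p=3,k=0: odd sum, res = 2-0 = 2
p=3,k=1: even sum, res = 2+3 = 5
p=3,k=2: odd sum, res = 5-2 = 3
p=4,k=0: even sum, res = 3+0 = 3
p=4,k=1: odd sum, res = 3-1 = 2
p=4,k=2: even sum, res = 2+8 = 10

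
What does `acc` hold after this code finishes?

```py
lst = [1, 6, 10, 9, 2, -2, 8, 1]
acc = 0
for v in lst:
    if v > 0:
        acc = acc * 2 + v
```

513

v=1: >0, acc = 0*2+1 = 1
v=6: >0, acc = 1*2+6 = 8
v=10: >0, acc = 8*2+10 = 26
v=9: >0, acc = 26*2+9 = 61
v=2: >0, acc = 61*2+2 = 124
v=-2: not >0
v=8: >0, acc = 124*2+8 = 256
v=1: >0, acc = 256*2+1 = 513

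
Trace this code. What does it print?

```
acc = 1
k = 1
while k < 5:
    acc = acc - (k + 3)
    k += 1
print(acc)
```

k=1: acc = 1-4 = -3
k=2: acc = (-3)-5 = -8
k=3: acc = (-8)-6 = -14
k=4: acc = (-14)-7 = -21

-21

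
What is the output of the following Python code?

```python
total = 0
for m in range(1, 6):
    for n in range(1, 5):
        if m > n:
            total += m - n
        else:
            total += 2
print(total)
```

40

m=1,n=1: not 1>1, total = 0+2 = 2
m=1,n=2: not 1>2, total = 2+2 = 4
m=1,n=3: not 1>3, total = 4+2 = 6
m=1,n=4: not 1>4, total = 6+2 = 8
m=2,n=1: 2>1, total = 8+1 = 9
m=2,n=2: not 2>2, total = 9+2 = 11
m=2,n=3: not 2>3, total = 11+2 = 13
m=2,n=4: not 2>4, total = 13+2 = 15
m=3,n=1: 3>1, total = 15+2 = 17
m=3,n=2: 3>2, total = 17+1 = 18
m=3,n=3: not 3>3, total = 18+2 = 20
m=3,n=4: not 3>4, total = 20+2 = 22
m=4,n=1: 4>1, total = 22+3 = 25
m=4,n=2: 4>2, total = 25+2 = 27
m=4,n=3: 4>3, total = 27+1 = 28
m=4,n=4: not 4>4, total = 28+2 = 30
m=5,n=1: 5>1, total = 30+4 = 34
m=5,n=2: 5>2, total = 34+3 = 37
m=5,n=3: 5>3, total = 37+2 = 39
m=5,n=4: 5>4, total = 39+1 = 40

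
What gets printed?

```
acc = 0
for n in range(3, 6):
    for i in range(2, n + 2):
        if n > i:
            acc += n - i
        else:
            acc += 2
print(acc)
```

22

n=3,i=2: 3>2, acc = 0+1 = 1
n=3,i=3: not 3>3, acc = 1+2 = 3
n=3,i=4: not 3>4, acc = 3+2 = 5
n=4,i=2: 4>2, acc = 5+2 = 7
n=4,i=3: 4>3, acc = 7+1 = 8
n=4,i=4: not 4>4, acc = 8+2 = 10
n=4,i=5: not 4>5, acc = 10+2 = 12
n=5,i=2: 5>2, acc = 12+3 = 15
n=5,i=3: 5>3, acc = 15+2 = 17
n=5,i=4: 5>4, acc = 17+1 = 18
n=5,i=5: not 5>5, acc = 18+2 = 20
n=5,i=6: not 5>6, acc = 20+2 = 22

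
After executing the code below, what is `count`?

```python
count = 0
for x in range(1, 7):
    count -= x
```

-21

x=1: count = 0-1 = -1
x=2: count = (-1)-2 = -3
x=3: count = (-3)-3 = -6
x=4: count = (-6)-4 = -10
x=5: count = (-10)-5 = -15
x=6: count = (-15)-6 = -21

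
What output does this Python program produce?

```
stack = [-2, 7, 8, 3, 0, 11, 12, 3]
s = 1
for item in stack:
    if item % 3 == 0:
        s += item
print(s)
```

19

item=-2: not %3==0
item=7: not %3==0
item=8: not %3==0
item=3: %3==0, s = 1+3 = 4
item=0: %3==0, s = 4+0 = 4
item=11: not %3==0
item=12: %3==0, s = 4+12 = 16
item=3: %3==0, s = 16+3 = 19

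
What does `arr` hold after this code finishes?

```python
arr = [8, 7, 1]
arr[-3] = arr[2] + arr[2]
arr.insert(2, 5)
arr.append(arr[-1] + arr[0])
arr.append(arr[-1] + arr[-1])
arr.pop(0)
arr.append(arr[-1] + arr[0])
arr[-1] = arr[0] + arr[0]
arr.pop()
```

[7, 5, 1, 3, 6]

arr[-3] = arr[2]+arr[2] = 1+1 = 2 → [2, 7, 1]
insert 5 at 2 → [2, 7, 5, 1]
append arr[-1]+arr[0] = 1+2 = 3 → [2, 7, 5, 1, 3]
append arr[-1]+arr[-1] = 3+3 = 6 → [2, 7, 5, 1, 3, 6]
pop(0) removes 2 → [7, 5, 1, 3, 6]
append arr[-1]+arr[0] = 6+7 = 13 → [7, 5, 1, 3, 6, 13]
arr[-1] = arr[0]+arr[0] = 7+7 = 14 → [7, 5, 1, 3, 6, 14]
pop() removes 14 → [7, 5, 1, 3, 6]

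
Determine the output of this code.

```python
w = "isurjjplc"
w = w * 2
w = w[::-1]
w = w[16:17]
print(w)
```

repeat ×2 → 'isurjjplcisurjjplc'
reverse → 'clpjjrusiclpjjrusi'
slice [16:17] → 's'

s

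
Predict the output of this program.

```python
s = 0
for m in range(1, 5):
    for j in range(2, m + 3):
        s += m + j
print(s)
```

88

m=1,j=2: s = 0+3 = 3
m=1,j=3: s = 3+4 = 7
m=2,j=2: s = 7+4 = 11
m=2,j=3: s = 11+5 = 16
m=2,j=4: s = 16+6 = 22
m=3,j=2: s = 22+5 = 27
m=3,j=3: s = 27+6 = 33
m=3,j=4: s = 33+7 = 40
m=3,j=5: s = 40+8 = 48
m=4,j=2: s = 48+6 = 54
m=4,j=3: s = 54+7 = 61
m=4,j=4: s = 61+8 = 69
m=4,j=5: s = 69+9 = 78
m=4,j=6: s = 78+10 = 88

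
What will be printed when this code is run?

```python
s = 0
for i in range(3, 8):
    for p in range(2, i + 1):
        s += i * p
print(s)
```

i=3,p=2: s = 0+6 = 6
i=3,p=3: s = 6+9 = 15
i=4,p=2: s = 15+8 = 23
i=4,p=3: s = 23+12 = 35
i=4,p=4: s = 35+16 = 51
i=5,p=2: s = 51+10 = 61
i=5,p=3: s = 61+15 = 76
i=5,p=4: s = 76+20 = 96
i=5,p=5: s = 96+25 = 121
i=6,p=2: s = 121+12 = 133
i=6,p=3: s = 133+18 = 151
i=6,p=4: s = 151+24 = 175
i=6,p=5: s = 175+30 = 205
i=6,p=6: s = 205+36 = 241
i=7,p=2: s = 241+14 = 255
i=7,p=3: s = 255+21 = 276
i=7,p=4: s = 276+28 = 304
i=7,p=5: s = 304+35 = 339
i=7,p=6: s = 339+42 = 381
i=7,p=7: s = 381+49 = 430

430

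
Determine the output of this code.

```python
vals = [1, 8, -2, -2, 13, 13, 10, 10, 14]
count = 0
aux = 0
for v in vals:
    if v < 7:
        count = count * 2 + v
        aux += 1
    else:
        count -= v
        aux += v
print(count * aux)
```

v=1: <7, count = 0*2+1 = 1; aux=1
v=8: not <7, count = 1-8 = -7; aux=9
v=-2: <7, count = (-7)*2+(-2) = -16; aux=10
v=-2: <7, count = (-16)*2+(-2) = -34; aux=11
v=13: not <7, count = (-34)-13 = -47; aux=24
v=13: not <7, count = (-47)-13 = -60; aux=37
v=10: not <7, count = (-60)-10 = -70; aux=47
v=10: not <7, count = (-70)-10 = -80; aux=57
v=14: not <7, count = (-80)-14 = -94; aux=71
count*aux = (-94)*71 = -6674

-6674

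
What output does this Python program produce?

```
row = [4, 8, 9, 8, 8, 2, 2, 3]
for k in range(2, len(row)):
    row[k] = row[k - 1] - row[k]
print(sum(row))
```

k=2: row[2] = 8-9 = -1 → [4, 8, -1, 8, 8, 2, 2, 3]
k=3: row[3] = (-1)-8 = -9 → [4, 8, -1, -9, 8, 2, 2, 3]
k=4: row[4] = (-9)-8 = -17 → [4, 8, -1, -9, -17, 2, 2, 3]
k=5: row[5] = (-17)-2 = -19 → [4, 8, -1, -9, -17, -19, 2, 3]
k=6: row[6] = (-19)-2 = -21 → [4, 8, -1, -9, -17, -19, -21, 3]
k=7: row[7] = (-21)-3 = -24 → [4, 8, -1, -9, -17, -19, -21, -24]
sum = -79

-79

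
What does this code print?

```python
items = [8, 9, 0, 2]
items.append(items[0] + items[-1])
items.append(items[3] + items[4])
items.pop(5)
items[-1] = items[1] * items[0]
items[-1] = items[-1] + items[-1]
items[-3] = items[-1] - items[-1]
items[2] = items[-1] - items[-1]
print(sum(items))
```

163

append items[0]+items[-1] = 8+2 = 10 → [8, 9, 0, 2, 10]
append items[3]+items[4] = 2+10 = 12 → [8, 9, 0, 2, 10, 12]
pop(5) removes 12 → [8, 9, 0, 2, 10]
items[-1] = items[1]*items[0] = 9*8 = 72 → [8, 9, 0, 2, 72]
items[-1] = items[-1]+items[-1] = 72+72 = 144 → [8, 9, 0, 2, 144]
items[-3] = items[-1]-items[-1] = 144-144 = 0 → [8, 9, 0, 2, 144]
items[2] = items[-1]-items[-1] = 144-144 = 0 → [8, 9, 0, 2, 144]
sum = 163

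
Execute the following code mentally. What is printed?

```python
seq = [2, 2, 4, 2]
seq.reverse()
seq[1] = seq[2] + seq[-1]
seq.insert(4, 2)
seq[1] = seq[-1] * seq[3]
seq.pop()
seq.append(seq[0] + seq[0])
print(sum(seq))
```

reverse → [2, 4, 2, 2]
seq[1] = seq[2]+seq[-1] = 2+2 = 4 → [2, 4, 2, 2]
insert 2 at 4 → [2, 4, 2, 2, 2]
seq[1] = seq[-1]*seq[3] = 2*2 = 4 → [2, 4, 2, 2, 2]
pop() removes 2 → [2, 4, 2, 2]
append seq[0]+seq[0] = 2+2 = 4 → [2, 4, 2, 2, 4]
sum = 14

14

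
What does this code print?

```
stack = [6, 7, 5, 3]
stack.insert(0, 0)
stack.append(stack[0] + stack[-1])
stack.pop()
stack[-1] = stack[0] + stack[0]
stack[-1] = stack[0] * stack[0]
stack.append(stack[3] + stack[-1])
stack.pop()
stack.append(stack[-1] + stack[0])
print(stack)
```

[0, 6, 7, 5, 0, 0]

insert 0 at 0 → [0, 6, 7, 5, 3]
append stack[0]+stack[-1] = 0+3 = 3 → [0, 6, 7, 5, 3, 3]
pop() removes 3 → [0, 6, 7, 5, 3]
stack[-1] = stack[0]+stack[0] = 0+0 = 0 → [0, 6, 7, 5, 0]
stack[-1] = stack[0]*stack[0] = 0*0 = 0 → [0, 6, 7, 5, 0]
append stack[3]+stack[-1] = 5+0 = 5 → [0, 6, 7, 5, 0, 5]
pop() removes 5 → [0, 6, 7, 5, 0]
append stack[-1]+stack[0] = 0+0 = 0 → [0, 6, 7, 5, 0, 0]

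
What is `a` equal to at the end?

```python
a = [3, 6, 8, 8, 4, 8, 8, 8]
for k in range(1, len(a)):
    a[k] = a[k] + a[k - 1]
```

[3, 9, 17, 25, 29, 37, 45, 53]

k=1: a[1] = 6+3 = 9 → [3, 9, 8, 8, 4, 8, 8, 8]
k=2: a[2] = 8+9 = 17 → [3, 9, 17, 8, 4, 8, 8, 8]
k=3: a[3] = 8+17 = 25 → [3, 9, 17, 25, 4, 8, 8, 8]
k=4: a[4] = 4+25 = 29 → [3, 9, 17, 25, 29, 8, 8, 8]
k=5: a[5] = 8+29 = 37 → [3, 9, 17, 25, 29, 37, 8, 8]
k=6: a[6] = 8+37 = 45 → [3, 9, 17, 25, 29, 37, 45, 8]
k=7: a[7] = 8+45 = 53 → [3, 9, 17, 25, 29, 37, 45, 53]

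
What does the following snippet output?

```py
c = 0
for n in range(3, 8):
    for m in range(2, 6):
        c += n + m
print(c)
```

170

n=3,m=2: c = 0+5 = 5
n=3,m=3: c = 5+6 = 11
n=3,m=4: c = 11+7 = 18
n=3,m=5: c = 18+8 = 26
n=4,m=2: c = 26+6 = 32
n=4,m=3: c = 32+7 = 39
n=4,m=4: c = 39+8 = 47
n=4,m=5: c = 47+9 = 56
n=5,m=2: c = 56+7 = 63
n=5,m=3: c = 63+8 = 71
n=5,m=4: c = 71+9 = 80
n=5,m=5: c = 80+10 = 90
n=6,m=2: c = 90+8 = 98
n=6,m=3: c = 98+9 = 107
n=6,m=4: c = 107+10 = 117
n=6,m=5: c = 117+11 = 128
n=7,m=2: c = 128+9 = 137
n=7,m=3: c = 137+10 = 147
n=7,m=4: c = 147+11 = 158
n=7,m=5: c = 158+12 = 170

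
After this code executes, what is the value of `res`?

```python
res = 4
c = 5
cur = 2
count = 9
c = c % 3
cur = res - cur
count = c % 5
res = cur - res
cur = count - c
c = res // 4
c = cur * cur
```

-2

c = 5%3 = 2
cur = 4-2 = 2
count = 2%5 = 2
res = 2-4 = -2
cur = 2-2 = 0
c = (-2)//4 = -1
c = 0*0 = 0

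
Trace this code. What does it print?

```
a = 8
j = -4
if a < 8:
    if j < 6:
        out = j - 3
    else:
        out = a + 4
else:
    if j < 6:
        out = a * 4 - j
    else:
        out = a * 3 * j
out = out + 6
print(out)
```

42

a=8, j=-4
a < 8 is False; j < 6 is True
→ out = a * 4 - j = 36
out = 36+6 = 42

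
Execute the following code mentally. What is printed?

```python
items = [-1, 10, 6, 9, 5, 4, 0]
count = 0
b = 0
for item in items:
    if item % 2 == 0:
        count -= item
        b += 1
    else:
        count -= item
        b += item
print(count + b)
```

item=-1: not even, count = 0-(-1) = 1; b=-1
item=10: even, count = 1-10 = -9; b=0
item=6: even, count = (-9)-6 = -15; b=1
item=9: not even, count = (-15)-9 = -24; b=10
item=5: not even, count = (-24)-5 = -29; b=15
item=4: even, count = (-29)-4 = -33; b=16
item=0: even, count = (-33)-0 = -33; b=17
count+b = (-33)+17 = -16

-16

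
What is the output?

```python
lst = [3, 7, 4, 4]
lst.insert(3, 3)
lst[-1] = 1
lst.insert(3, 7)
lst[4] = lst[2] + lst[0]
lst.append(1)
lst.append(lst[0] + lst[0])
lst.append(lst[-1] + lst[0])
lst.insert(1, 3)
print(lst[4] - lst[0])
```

insert 3 at 3 → [3, 7, 4, 3, 4]
lst[-1] = 1 → [3, 7, 4, 3, 1]
insert 7 at 3 → [3, 7, 4, 7, 3, 1]
lst[4] = lst[2]+lst[0] = 4+3 = 7 → [3, 7, 4, 7, 7, 1]
append 1 → [3, 7, 4, 7, 7, 1, 1]
append lst[0]+lst[0] = 3+3 = 6 → [3, 7, 4, 7, 7, 1, 1, 6]
append lst[-1]+lst[0] = 6+3 = 9 → [3, 7, 4, 7, 7, 1, 1, 6, 9]
insert 3 at 1 → [3, 3, 7, 4, 7, 7, 1, 1, 6, 9]
lst[4]-lst[0] = 7-3 = 4

4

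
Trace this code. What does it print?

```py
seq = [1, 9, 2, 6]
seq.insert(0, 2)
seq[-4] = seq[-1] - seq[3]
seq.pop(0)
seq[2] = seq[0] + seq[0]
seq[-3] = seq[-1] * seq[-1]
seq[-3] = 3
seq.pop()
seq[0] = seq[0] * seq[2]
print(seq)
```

insert 2 at 0 → [2, 1, 9, 2, 6]
seq[-4] = seq[-1]-seq[3] = 6-2 = 4 → [2, 4, 9, 2, 6]
pop(0) removes 2 → [4, 9, 2, 6]
seq[2] = seq[0]+seq[0] = 4+4 = 8 → [4, 9, 8, 6]
seq[-3] = seq[-1]*seq[-1] = 6*6 = 36 → [4, 36, 8, 6]
seq[-3] = 3 → [4, 3, 8, 6]
pop() removes 6 → [4, 3, 8]
seq[0] = seq[0]*seq[2] = 4*8 = 32 → [32, 3, 8]

[32, 3, 8]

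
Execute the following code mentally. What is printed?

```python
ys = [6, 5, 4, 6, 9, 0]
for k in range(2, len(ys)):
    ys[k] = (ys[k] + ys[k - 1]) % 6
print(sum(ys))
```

17

k=2: ys[2] = (4+5)%6 = 3 → [6, 5, 3, 6, 9, 0]
k=3: ys[3] = (6+3)%6 = 3 → [6, 5, 3, 3, 9, 0]
k=4: ys[4] = (9+3)%6 = 0 → [6, 5, 3, 3, 0, 0]
k=5: ys[5] = (0+0)%6 = 0 → [6, 5, 3, 3, 0, 0]
sum = 17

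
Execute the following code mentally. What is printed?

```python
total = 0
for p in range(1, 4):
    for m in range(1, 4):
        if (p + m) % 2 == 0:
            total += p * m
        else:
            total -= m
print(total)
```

12

p=1,m=1: even sum, total = 0+1 = 1
p=1,m=2: odd sum, total = 1-2 = -1
p=1,m=3: even sum, total = (-1)+3 = 2
p=2,m=1: odd sum, total = 2-1 = 1
p=2,m=2: even sum, total = 1+4 = 5
p=2,m=3: odd sum, total = 5-3 = 2
p=3,m=1: even sum, total = 2+3 = 5
p=3,m=2: odd sum, total = 5-2 = 3
p=3,m=3: even sum, total = 3+9 = 12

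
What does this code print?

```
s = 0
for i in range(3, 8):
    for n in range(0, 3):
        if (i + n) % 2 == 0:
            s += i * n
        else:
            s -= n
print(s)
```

i=3,n=0: odd sum, s = 0-0 = 0
i=3,n=1: even sum, s = 0+3 = 3
i=3,n=2: odd sum, s = 3-2 = 1
i=4,n=0: even sum, s = 1+0 = 1
i=4,n=1: odd sum, s = 1-1 = 0
i=4,n=2: even sum, s = 0+8 = 8
i=5,n=0: odd sum, s = 8-0 = 8
i=5,n=1: even sum, s = 8+5 = 13
i=5,n=2: odd sum, s = 13-2 = 11
i=6,n=0: even sum, s = 11+0 = 11
i=6,n=1: odd sum, s = 11-1 = 10
i=6,n=2: even sum, s = 10+12 = 22
i=7,n=0: odd sum, s = 22-0 = 22
i=7,n=1: even sum, s = 22+7 = 29
i=7,n=2: odd sum, s = 29-2 = 27

27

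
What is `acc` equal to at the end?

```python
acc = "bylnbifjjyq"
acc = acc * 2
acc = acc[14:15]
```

'n'

repeat ×2 → 'bylnbifjjyqbylnbifjjyq'
slice [14:15] → 'n'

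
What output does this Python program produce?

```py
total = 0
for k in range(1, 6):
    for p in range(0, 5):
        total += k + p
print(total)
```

k=1,p=0: total = 0+1 = 1
k=1,p=1: total = 1+2 = 3
k=1,p=2: total = 3+3 = 6
k=1,p=3: total = 6+4 = 10
k=1,p=4: total = 10+5 = 15
k=2,p=0: total = 15+2 = 17
k=2,p=1: total = 17+3 = 20
k=2,p=2: total = 20+4 = 24
k=2,p=3: total = 24+5 = 29
k=2,p=4: total = 29+6 = 35
k=3,p=0: total = 35+3 = 38
k=3,p=1: total = 38+4 = 42
k=3,p=2: total = 42+5 = 47
k=3,p=3: total = 47+6 = 53
k=3,p=4: total = 53+7 = 60
k=4,p=0: total = 60+4 = 64
k=4,p=1: total = 64+5 = 69
k=4,p=2: total = 69+6 = 75
k=4,p=3: total = 75+7 = 82
k=4,p=4: total = 82+8 = 90
k=5,p=0: total = 90+5 = 95
k=5,p=1: total = 95+6 = 101
k=5,p=2: total = 101+7 = 108
k=5,p=3: total = 108+8 = 116
k=5,p=4: total = 116+9 = 125

125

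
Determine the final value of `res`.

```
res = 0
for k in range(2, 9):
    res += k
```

k=2: res = 0+2 = 2
k=3: res = 2+3 = 5
k=4: res = 5+4 = 9
k=5: res = 9+5 = 14
k=6: res = 14+6 = 20
k=7: res = 20+7 = 27
k=8: res = 27+8 = 35

35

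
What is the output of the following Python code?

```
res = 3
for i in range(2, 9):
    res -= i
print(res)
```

-32

i=2: res = 3-2 = 1
i=3: res = 1-3 = -2
i=4: res = (-2)-4 = -6
i=5: res = (-6)-5 = -11
i=6: res = (-11)-6 = -17
i=7: res = (-17)-7 = -24
i=8: res = (-24)-8 = -32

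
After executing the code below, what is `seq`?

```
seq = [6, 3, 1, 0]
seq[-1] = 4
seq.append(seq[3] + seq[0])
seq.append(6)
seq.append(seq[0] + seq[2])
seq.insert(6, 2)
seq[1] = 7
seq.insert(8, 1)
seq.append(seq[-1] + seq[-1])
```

seq[-1] = 4 → [6, 3, 1, 4]
append seq[3]+seq[0] = 4+6 = 10 → [6, 3, 1, 4, 10]
append 6 → [6, 3, 1, 4, 10, 6]
append seq[0]+seq[2] = 6+1 = 7 → [6, 3, 1, 4, 10, 6, 7]
insert 2 at 6 → [6, 3, 1, 4, 10, 6, 2, 7]
seq[1] = 7 → [6, 7, 1, 4, 10, 6, 2, 7]
insert 1 at 8 → [6, 7, 1, 4, 10, 6, 2, 7, 1]
append seq[-1]+seq[-1] = 1+1 = 2 → [6, 7, 1, 4, 10, 6, 2, 7, 1, 2]

[6, 7, 1, 4, 10, 6, 2, 7, 1, 2]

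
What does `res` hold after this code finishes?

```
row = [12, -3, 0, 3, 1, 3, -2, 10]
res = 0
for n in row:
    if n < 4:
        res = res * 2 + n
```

n=12: not <4
n=-3: <4, res = 0*2+(-3) = -3
n=0: <4, res = (-3)*2+0 = -6
n=3: <4, res = (-6)*2+3 = -9
n=1: <4, res = (-9)*2+1 = -17
n=3: <4, res = (-17)*2+3 = -31
n=-2: <4, res = (-31)*2+(-2) = -64
n=10: not <4

-64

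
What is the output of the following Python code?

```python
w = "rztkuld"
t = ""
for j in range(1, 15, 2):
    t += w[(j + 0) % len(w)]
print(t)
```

zklrtud

j=1: add w[1]='z' → 'z'
j=3: add w[3]='k' → 'zk'
j=5: add w[5]='l' → 'zkl'
j=7: add w[0]='r' → 'zklr'
j=9: add w[2]='t' → 'zklrt'
j=11: add w[4]='u' → 'zklrtu'
j=13: add w[6]='d' → 'zklrtud'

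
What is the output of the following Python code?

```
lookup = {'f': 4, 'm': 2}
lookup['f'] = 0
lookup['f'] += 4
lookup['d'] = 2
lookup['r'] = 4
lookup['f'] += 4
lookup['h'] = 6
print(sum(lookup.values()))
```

lookup['f'] = 0 → {'f': 0, 'm': 2}
lookup['f'] = 0+4 = 4 → {'f': 4, 'm': 2}
lookup['d'] = 2 → {'f': 4, 'm': 2, 'd': 2}
lookup['r'] = 4 → {'f': 4, 'm': 2, 'd': 2, 'r': 4}
lookup['f'] = 4+4 = 8 → {'f': 8, 'm': 2, 'd': 2, 'r': 4}
lookup['h'] = 6 → {'f': 8, 'm': 2, 'd': 2, 'r': 4, 'h': 6}
sum of values = 22

22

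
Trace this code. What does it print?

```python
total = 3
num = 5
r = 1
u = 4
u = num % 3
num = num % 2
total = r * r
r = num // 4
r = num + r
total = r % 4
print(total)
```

1

u = 5%3 = 2
num = 5%2 = 1
total = 1*1 = 1
r = 1//4 = 0
r = 1+0 = 1
total = 1%4 = 1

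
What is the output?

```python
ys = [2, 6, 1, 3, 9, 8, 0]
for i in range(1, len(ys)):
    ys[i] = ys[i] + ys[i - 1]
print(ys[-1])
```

i=1: ys[1] = 6+2 = 8 → [2, 8, 1, 3, 9, 8, 0]
i=2: ys[2] = 1+8 = 9 → [2, 8, 9, 3, 9, 8, 0]
i=3: ys[3] = 3+9 = 12 → [2, 8, 9, 12, 9, 8, 0]
i=4: ys[4] = 9+12 = 21 → [2, 8, 9, 12, 21, 8, 0]
i=5: ys[5] = 8+21 = 29 → [2, 8, 9, 12, 21, 29, 0]
i=6: ys[6] = 0+29 = 29 → [2, 8, 9, 12, 21, 29, 29]

29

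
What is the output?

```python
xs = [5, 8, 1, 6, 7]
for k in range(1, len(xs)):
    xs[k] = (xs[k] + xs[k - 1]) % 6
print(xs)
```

[5, 1, 2, 2, 3]

k=1: xs[1] = (8+5)%6 = 1 → [5, 1, 1, 6, 7]
k=2: xs[2] = (1+1)%6 = 2 → [5, 1, 2, 6, 7]
k=3: xs[3] = (6+2)%6 = 2 → [5, 1, 2, 2, 7]
k=4: xs[4] = (7+2)%6 = 3 → [5, 1, 2, 2, 3]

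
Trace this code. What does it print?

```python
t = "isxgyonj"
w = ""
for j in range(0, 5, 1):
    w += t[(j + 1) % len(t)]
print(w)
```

sxgyo

j=0: add t[1]='s' → 's'
j=1: add t[2]='x' → 'sx'
j=2: add t[3]='g' → 'sxg'
j=3: add t[4]='y' → 'sxgy'
j=4: add t[5]='o' → 'sxgyo'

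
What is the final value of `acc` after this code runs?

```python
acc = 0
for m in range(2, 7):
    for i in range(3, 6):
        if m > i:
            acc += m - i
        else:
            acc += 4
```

46

m=2,i=3: not 2>3, acc = 0+4 = 4
m=2,i=4: not 2>4, acc = 4+4 = 8
m=2,i=5: not 2>5, acc = 8+4 = 12
m=3,i=3: not 3>3, acc = 12+4 = 16
m=3,i=4: not 3>4, acc = 16+4 = 20
m=3,i=5: not 3>5, acc = 20+4 = 24
m=4,i=3: 4>3, acc = 24+1 = 25
m=4,i=4: not 4>4, acc = 25+4 = 29
m=4,i=5: not 4>5, acc = 29+4 = 33
m=5,i=3: 5>3, acc = 33+2 = 35
m=5,i=4: 5>4, acc = 35+1 = 36
m=5,i=5: not 5>5, acc = 36+4 = 40
m=6,i=3: 6>3, acc = 40+3 = 43
m=6,i=4: 6>4, acc = 43+2 = 45
m=6,i=5: 6>5, acc = 45+1 = 46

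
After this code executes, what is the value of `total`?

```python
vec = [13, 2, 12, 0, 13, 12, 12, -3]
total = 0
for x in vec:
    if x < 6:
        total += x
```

-1

x=13: not <6
x=2: <6, total = 0+2 = 2
x=12: not <6
x=0: <6, total = 2+0 = 2
x=13: not <6
x=12: not <6
x=12: not <6
x=-3: <6, total = 2+(-3) = -1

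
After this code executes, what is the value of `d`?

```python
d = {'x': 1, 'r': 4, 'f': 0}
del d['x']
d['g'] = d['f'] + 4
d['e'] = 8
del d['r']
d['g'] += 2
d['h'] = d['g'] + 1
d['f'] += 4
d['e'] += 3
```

{'f': 4, 'g': 6, 'e': 11, 'h': 7}

del 'x' → {'r': 4, 'f': 0}
d['g'] = d['f']+4 = 4 → {'r': 4, 'f': 0, 'g': 4}
d['e'] = 8 → {'r': 4, 'f': 0, 'g': 4, 'e': 8}
del 'r' → {'f': 0, 'g': 4, 'e': 8}
d['g'] = 4+2 = 6 → {'f': 0, 'g': 6, 'e': 8}
d['h'] = d['g']+1 = 7 → {'f': 0, 'g': 6, 'e': 8, 'h': 7}
d['f'] = 0+4 = 4 → {'f': 4, 'g': 6, 'e': 8, 'h': 7}
d['e'] = 8+3 = 11 → {'f': 4, 'g': 6, 'e': 11, 'h': 7}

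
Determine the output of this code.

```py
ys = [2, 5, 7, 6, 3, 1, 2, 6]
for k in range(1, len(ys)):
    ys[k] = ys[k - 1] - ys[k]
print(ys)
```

[2, -3, -10, -16, -19, -20, -22, -28]

k=1: ys[1] = 2-5 = -3 → [2, -3, 7, 6, 3, 1, 2, 6]
k=2: ys[2] = (-3)-7 = -10 → [2, -3, -10, 6, 3, 1, 2, 6]
k=3: ys[3] = (-10)-6 = -16 → [2, -3, -10, -16, 3, 1, 2, 6]
k=4: ys[4] = (-16)-3 = -19 → [2, -3, -10, -16, -19, 1, 2, 6]
k=5: ys[5] = (-19)-1 = -20 → [2, -3, -10, -16, -19, -20, 2, 6]
k=6: ys[6] = (-20)-2 = -22 → [2, -3, -10, -16, -19, -20, -22, 6]
k=7: ys[7] = (-22)-6 = -28 → [2, -3, -10, -16, -19, -20, -22, -28]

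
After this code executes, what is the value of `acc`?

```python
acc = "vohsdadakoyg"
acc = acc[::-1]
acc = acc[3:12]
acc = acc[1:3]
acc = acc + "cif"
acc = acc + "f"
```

'adciff'

reverse → 'gyokadadshov'
slice [3:12] → 'kadadshov'
slice [1:3] → 'ad'
+ 'cif' → 'adcif'
+ 'f' → 'adciff'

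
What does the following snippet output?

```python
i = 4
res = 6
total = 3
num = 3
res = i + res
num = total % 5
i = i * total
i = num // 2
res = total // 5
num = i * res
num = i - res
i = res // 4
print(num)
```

1

res = 4+6 = 10
num = 3%5 = 3
i = 4*3 = 12
i = 3//2 = 1
res = 3//5 = 0
num = 1*0 = 0
num = 1-0 = 1
i = 0//4 = 0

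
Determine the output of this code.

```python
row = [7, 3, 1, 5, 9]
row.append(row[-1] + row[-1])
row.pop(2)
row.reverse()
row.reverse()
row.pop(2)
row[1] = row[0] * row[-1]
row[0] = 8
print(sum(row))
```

161

append row[-1]+row[-1] = 9+9 = 18 → [7, 3, 1, 5, 9, 18]
pop(2) removes 1 → [7, 3, 5, 9, 18]
reverse → [18, 9, 5, 3, 7]
reverse → [7, 3, 5, 9, 18]
pop(2) removes 5 → [7, 3, 9, 18]
row[1] = row[0]*row[-1] = 7*18 = 126 → [7, 126, 9, 18]
row[0] = 8 → [8, 126, 9, 18]
sum = 161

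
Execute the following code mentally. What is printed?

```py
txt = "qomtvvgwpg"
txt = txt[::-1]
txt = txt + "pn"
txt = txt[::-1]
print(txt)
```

npqomtvvgwpg

reverse → 'gpwgvvtmoq'
+ 'pn' → 'gpwgvvtmoqpn'
reverse → 'npqomtvvgwpg'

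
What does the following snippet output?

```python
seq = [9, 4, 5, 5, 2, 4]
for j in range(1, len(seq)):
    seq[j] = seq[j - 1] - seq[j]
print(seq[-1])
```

j=1: seq[1] = 9-4 = 5 → [9, 5, 5, 5, 2, 4]
j=2: seq[2] = 5-5 = 0 → [9, 5, 0, 5, 2, 4]
j=3: seq[3] = 0-5 = -5 → [9, 5, 0, -5, 2, 4]
j=4: seq[4] = (-5)-2 = -7 → [9, 5, 0, -5, -7, 4]
j=5: seq[5] = (-7)-4 = -11 → [9, 5, 0, -5, -7, -11]

-11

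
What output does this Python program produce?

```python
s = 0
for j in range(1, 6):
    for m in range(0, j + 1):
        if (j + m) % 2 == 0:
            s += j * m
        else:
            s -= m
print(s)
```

j=1,m=0: odd sum, s = 0-0 = 0
j=1,m=1: even sum, s = 0+1 = 1
j=2,m=0: even sum, s = 1+0 = 1
j=2,m=1: odd sum, s = 1-1 = 0
j=2,m=2: even sum, s = 0+4 = 4
j=3,m=0: odd sum, s = 4-0 = 4
j=3,m=1: even sum, s = 4+3 = 7
j=3,m=2: odd sum, s = 7-2 = 5
j=3,m=3: even sum, s = 5+9 = 14
j=4,m=0: even sum, s = 14+0 = 14
j=4,m=1: odd sum, s = 14-1 = 13
j=4,m=2: even sum, s = 13+8 = 21
j=4,m=3: odd sum, s = 21-3 = 18
j=4,m=4: even sum, s = 18+16 = 34
j=5,m=0: odd sum, s = 34-0 = 34
j=5,m=1: even sum, s = 34+5 = 39
j=5,m=2: odd sum, s = 39-2 = 37
j=5,m=3: even sum, s = 37+15 = 52
j=5,m=4: odd sum, s = 52-4 = 48
j=5,m=5: even sum, s = 48+25 = 73

73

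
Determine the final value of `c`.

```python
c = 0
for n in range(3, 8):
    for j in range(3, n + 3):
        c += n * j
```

725

n=3,j=3: c = 0+9 = 9
n=3,j=4: c = 9+12 = 21
n=3,j=5: c = 21+15 = 36
n=4,j=3: c = 36+12 = 48
n=4,j=4: c = 48+16 = 64
n=4,j=5: c = 64+20 = 84
n=4,j=6: c = 84+24 = 108
n=5,j=3: c = 108+15 = 123
n=5,j=4: c = 123+20 = 143
n=5,j=5: c = 143+25 = 168
n=5,j=6: c = 168+30 = 198
n=5,j=7: c = 198+35 = 233
n=6,j=3: c = 233+18 = 251
n=6,j=4: c = 251+24 = 275
n=6,j=5: c = 275+30 = 305
n=6,j=6: c = 305+36 = 341
n=6,j=7: c = 341+42 = 383
n=6,j=8: c = 383+48 = 431
n=7,j=3: c = 431+21 = 452
n=7,j=4: c = 452+28 = 480
n=7,j=5: c = 480+35 = 515
n=7,j=6: c = 515+42 = 557
n=7,j=7: c = 557+49 = 606
n=7,j=8: c = 606+56 = 662
n=7,j=9: c = 662+63 = 725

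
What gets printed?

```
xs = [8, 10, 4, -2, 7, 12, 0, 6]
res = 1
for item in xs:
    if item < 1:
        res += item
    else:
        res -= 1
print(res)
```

-7

item=8: not <1, res = 1-1 = 0
item=10: not <1, res = 0-1 = -1
item=4: not <1, res = (-1)-1 = -2
item=-2: <1, res = (-2)+(-2) = -4
item=7: not <1, res = (-4)-1 = -5
item=12: not <1, res = (-5)-1 = -6
item=0: <1, res = (-6)+0 = -6
item=6: not <1, res = (-6)-1 = -7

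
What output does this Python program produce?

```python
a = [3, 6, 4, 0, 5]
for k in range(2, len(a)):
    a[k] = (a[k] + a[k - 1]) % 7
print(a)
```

k=2: a[2] = (4+6)%7 = 3 → [3, 6, 3, 0, 5]
k=3: a[3] = (0+3)%7 = 3 → [3, 6, 3, 3, 5]
k=4: a[4] = (5+3)%7 = 1 → [3, 6, 3, 3, 1]

[3, 6, 3, 3, 1]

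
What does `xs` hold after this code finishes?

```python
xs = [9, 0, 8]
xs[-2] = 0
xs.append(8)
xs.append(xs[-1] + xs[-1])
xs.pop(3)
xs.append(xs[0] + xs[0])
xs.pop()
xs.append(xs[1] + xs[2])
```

xs[-2] = 0 → [9, 0, 8]
append 8 → [9, 0, 8, 8]
append xs[-1]+xs[-1] = 8+8 = 16 → [9, 0, 8, 8, 16]
pop(3) removes 8 → [9, 0, 8, 16]
append xs[0]+xs[0] = 9+9 = 18 → [9, 0, 8, 16, 18]
pop() removes 18 → [9, 0, 8, 16]
append xs[1]+xs[2] = 0+8 = 8 → [9, 0, 8, 16, 8]

[9, 0, 8, 16, 8]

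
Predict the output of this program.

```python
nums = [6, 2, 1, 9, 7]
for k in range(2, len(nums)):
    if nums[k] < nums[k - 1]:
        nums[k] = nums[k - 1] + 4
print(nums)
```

[6, 2, 6, 9, 13]

k=2: 1<2, nums[2] = 2+4 = 6 → [6, 2, 6, 9, 7]
k=3: 9>=6, unchanged → [6, 2, 6, 9, 7]
k=4: 7<9, nums[4] = 9+4 = 13 → [6, 2, 6, 9, 13]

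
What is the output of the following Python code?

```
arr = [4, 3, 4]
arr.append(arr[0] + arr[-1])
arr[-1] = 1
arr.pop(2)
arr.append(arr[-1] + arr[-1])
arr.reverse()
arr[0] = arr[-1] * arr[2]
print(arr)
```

[12, 1, 3, 4]

append arr[0]+arr[-1] = 4+4 = 8 → [4, 3, 4, 8]
arr[-1] = 1 → [4, 3, 4, 1]
pop(2) removes 4 → [4, 3, 1]
append arr[-1]+arr[-1] = 1+1 = 2 → [4, 3, 1, 2]
reverse → [2, 1, 3, 4]
arr[0] = arr[-1]*arr[2] = 4*3 = 12 → [12, 1, 3, 4]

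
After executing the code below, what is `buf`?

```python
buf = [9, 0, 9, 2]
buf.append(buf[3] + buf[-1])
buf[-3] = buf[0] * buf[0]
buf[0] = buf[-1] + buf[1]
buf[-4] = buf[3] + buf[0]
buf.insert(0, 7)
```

append buf[3]+buf[-1] = 2+2 = 4 → [9, 0, 9, 2, 4]
buf[-3] = buf[0]*buf[0] = 9*9 = 81 → [9, 0, 81, 2, 4]
buf[0] = buf[-1]+buf[1] = 4+0 = 4 → [4, 0, 81, 2, 4]
buf[-4] = buf[3]+buf[0] = 2+4 = 6 → [4, 6, 81, 2, 4]
insert 7 at 0 → [7, 4, 6, 81, 2, 4]

[7, 4, 6, 81, 2, 4]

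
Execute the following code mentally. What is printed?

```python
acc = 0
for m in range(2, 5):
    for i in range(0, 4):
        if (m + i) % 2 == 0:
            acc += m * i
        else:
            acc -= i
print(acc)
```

m=2,i=0: even sum, acc = 0+0 = 0
m=2,i=1: odd sum, acc = 0-1 = -1
m=2,i=2: even sum, acc = (-1)+4 = 3
m=2,i=3: odd sum, acc = 3-3 = 0
m=3,i=0: odd sum, acc = 0-0 = 0
m=3,i=1: even sum, acc = 0+3 = 3
m=3,i=2: odd sum, acc = 3-2 = 1
m=3,i=3: even sum, acc = 1+9 = 10
m=4,i=0: even sum, acc = 10+0 = 10
m=4,i=1: odd sum, acc = 10-1 = 9
m=4,i=2: even sum, acc = 9+8 = 17
m=4,i=3: odd sum, acc = 17-3 = 14

14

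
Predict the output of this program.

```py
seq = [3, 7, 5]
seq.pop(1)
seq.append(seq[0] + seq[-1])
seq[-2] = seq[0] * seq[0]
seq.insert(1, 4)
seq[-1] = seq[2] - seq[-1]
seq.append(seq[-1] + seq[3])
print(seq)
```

[3, 4, 9, 1, 2]

pop(1) removes 7 → [3, 5]
append seq[0]+seq[-1] = 3+5 = 8 → [3, 5, 8]
seq[-2] = seq[0]*seq[0] = 3*3 = 9 → [3, 9, 8]
insert 4 at 1 → [3, 4, 9, 8]
seq[-1] = seq[2]-seq[-1] = 9-8 = 1 → [3, 4, 9, 1]
append seq[-1]+seq[3] = 1+1 = 2 → [3, 4, 9, 1, 2]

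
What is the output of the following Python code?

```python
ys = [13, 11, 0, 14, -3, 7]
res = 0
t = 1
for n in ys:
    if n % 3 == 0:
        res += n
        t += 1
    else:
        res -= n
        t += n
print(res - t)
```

n=13: not %3==0, res = 0-13 = -13; t=14
n=11: not %3==0, res = (-13)-11 = -24; t=25
n=0: %3==0, res = (-24)+0 = -24; t=26
n=14: not %3==0, res = (-24)-14 = -38; t=40
n=-3: %3==0, res = (-38)+(-3) = -41; t=41
n=7: not %3==0, res = (-41)-7 = -48; t=48
res-t = (-48)-48 = -96

-96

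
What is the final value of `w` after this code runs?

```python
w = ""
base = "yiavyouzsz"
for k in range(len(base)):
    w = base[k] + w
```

'zszuoyvaiy'

k=0: prepend 'y' → 'y'
k=1: prepend 'i' → 'iy'
k=2: prepend 'a' → 'aiy'
k=3: prepend 'v' → 'vaiy'
k=4: prepend 'y' → 'yvaiy'
k=5: prepend 'o' → 'oyvaiy'
k=6: prepend 'u' → 'uoyvaiy'
k=7: prepend 'z' → 'zuoyvaiy'
k=8: prepend 's' → 'szuoyvaiy'
k=9: prepend 'z' → 'zszuoyvaiy'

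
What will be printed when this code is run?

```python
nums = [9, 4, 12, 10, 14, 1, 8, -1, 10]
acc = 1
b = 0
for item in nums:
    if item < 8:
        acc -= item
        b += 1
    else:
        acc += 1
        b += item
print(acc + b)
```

item=9: not <8, acc = 1+1 = 2; b=9
item=4: <8, acc = 2-4 = -2; b=10
item=12: not <8, acc = (-2)+1 = -1; b=22
item=10: not <8, acc = (-1)+1 = 0; b=32
item=14: not <8, acc = 0+1 = 1; b=46
item=1: <8, acc = 1-1 = 0; b=47
item=8: not <8, acc = 0+1 = 1; b=55
item=-1: <8, acc = 1-(-1) = 2; b=56
item=10: not <8, acc = 2+1 = 3; b=66
acc+b = 3+66 = 69

69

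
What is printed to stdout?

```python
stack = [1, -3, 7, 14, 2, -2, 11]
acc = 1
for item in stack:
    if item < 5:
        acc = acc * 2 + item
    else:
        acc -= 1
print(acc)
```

5

item=1: <5, acc = 1*2+1 = 3
item=-3: <5, acc = 3*2+(-3) = 3
item=7: not <5, acc = 3-1 = 2
item=14: not <5, acc = 2-1 = 1
item=2: <5, acc = 1*2+2 = 4
item=-2: <5, acc = 4*2+(-2) = 6
item=11: not <5, acc = 6-1 = 5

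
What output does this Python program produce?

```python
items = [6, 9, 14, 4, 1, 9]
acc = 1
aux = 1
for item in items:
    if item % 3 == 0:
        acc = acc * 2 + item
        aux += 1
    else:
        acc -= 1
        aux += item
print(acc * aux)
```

item=6: %3==0, acc = 1*2+6 = 8; aux=2
item=9: %3==0, acc = 8*2+9 = 25; aux=3
item=14: not %3==0, acc = 25-1 = 24; aux=17
item=4: not %3==0, acc = 24-1 = 23; aux=21
item=1: not %3==0, acc = 23-1 = 22; aux=22
item=9: %3==0, acc = 22*2+9 = 53; aux=23
acc*aux = 53*23 = 1219

1219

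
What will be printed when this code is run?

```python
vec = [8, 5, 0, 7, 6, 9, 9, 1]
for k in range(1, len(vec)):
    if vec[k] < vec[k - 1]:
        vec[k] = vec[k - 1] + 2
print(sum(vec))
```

120

k=1: 5<8, vec[1] = 8+2 = 10 → [8, 10, 0, 7, 6, 9, 9, 1]
k=2: 0<10, vec[2] = 10+2 = 12 → [8, 10, 12, 7, 6, 9, 9, 1]
k=3: 7<12, vec[3] = 12+2 = 14 → [8, 10, 12, 14, 6, 9, 9, 1]
k=4: 6<14, vec[4] = 14+2 = 16 → [8, 10, 12, 14, 16, 9, 9, 1]
k=5: 9<16, vec[5] = 16+2 = 18 → [8, 10, 12, 14, 16, 18, 9, 1]
k=6: 9<18, vec[6] = 18+2 = 20 → [8, 10, 12, 14, 16, 18, 20, 1]
k=7: 1<20, vec[7] = 20+2 = 22 → [8, 10, 12, 14, 16, 18, 20, 22]
sum = 120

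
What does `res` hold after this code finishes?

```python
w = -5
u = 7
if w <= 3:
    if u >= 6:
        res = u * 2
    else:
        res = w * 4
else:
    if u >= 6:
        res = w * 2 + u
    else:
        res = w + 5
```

w=-5, u=7
w <= 3 is True; u >= 6 is True
→ res = u * 2 = 14

14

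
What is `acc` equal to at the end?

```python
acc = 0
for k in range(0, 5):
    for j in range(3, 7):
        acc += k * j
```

180

k=0,j=3: acc = 0+0 = 0
k=0,j=4: acc = 0+0 = 0
k=0,j=5: acc = 0+0 = 0
k=0,j=6: acc = 0+0 = 0
k=1,j=3: acc = 0+3 = 3
k=1,j=4: acc = 3+4 = 7
k=1,j=5: acc = 7+5 = 12
k=1,j=6: acc = 12+6 = 18
k=2,j=3: acc = 18+6 = 24
k=2,j=4: acc = 24+8 = 32
k=2,j=5: acc = 32+10 = 42
k=2,j=6: acc = 42+12 = 54
k=3,j=3: acc = 54+9 = 63
k=3,j=4: acc = 63+12 = 75
k=3,j=5: acc = 75+15 = 90
k=3,j=6: acc = 90+18 = 108
k=4,j=3: acc = 108+12 = 120
k=4,j=4: acc = 120+16 = 136
k=4,j=5: acc = 136+20 = 156
k=4,j=6: acc = 156+24 = 180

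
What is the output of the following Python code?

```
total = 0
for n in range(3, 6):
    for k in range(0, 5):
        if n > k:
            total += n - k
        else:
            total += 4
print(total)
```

43

n=3,k=0: 3>0, total = 0+3 = 3
n=3,k=1: 3>1, total = 3+2 = 5
n=3,k=2: 3>2, total = 5+1 = 6
n=3,k=3: not 3>3, total = 6+4 = 10
n=3,k=4: not 3>4, total = 10+4 = 14
n=4,k=0: 4>0, total = 14+4 = 18
n=4,k=1: 4>1, total = 18+3 = 21
n=4,k=2: 4>2, total = 21+2 = 23
n=4,k=3: 4>3, total = 23+1 = 24
n=4,k=4: not 4>4, total = 24+4 = 28
n=5,k=0: 5>0, total = 28+5 = 33
n=5,k=1: 5>1, total = 33+4 = 37
n=5,k=2: 5>2, total = 37+3 = 40
n=5,k=3: 5>3, total = 40+2 = 42
n=5,k=4: 5>4, total = 42+1 = 43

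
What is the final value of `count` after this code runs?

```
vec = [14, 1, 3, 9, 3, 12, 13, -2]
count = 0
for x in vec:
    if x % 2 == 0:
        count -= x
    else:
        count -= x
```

x=14: even, count = 0-14 = -14
x=1: not even, count = (-14)-1 = -15
x=3: not even, count = (-15)-3 = -18
x=9: not even, count = (-18)-9 = -27
x=3: not even, count = (-27)-3 = -30
x=12: even, count = (-30)-12 = -42
x=13: not even, count = (-42)-13 = -55
x=-2: even, count = (-55)-(-2) = -53

-53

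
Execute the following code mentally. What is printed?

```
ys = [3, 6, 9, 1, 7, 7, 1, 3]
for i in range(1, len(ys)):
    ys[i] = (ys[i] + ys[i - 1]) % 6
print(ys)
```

[3, 3, 0, 1, 2, 3, 4, 1]

i=1: ys[1] = (6+3)%6 = 3 → [3, 3, 9, 1, 7, 7, 1, 3]
i=2: ys[2] = (9+3)%6 = 0 → [3, 3, 0, 1, 7, 7, 1, 3]
i=3: ys[3] = (1+0)%6 = 1 → [3, 3, 0, 1, 7, 7, 1, 3]
i=4: ys[4] = (7+1)%6 = 2 → [3, 3, 0, 1, 2, 7, 1, 3]
i=5: ys[5] = (7+2)%6 = 3 → [3, 3, 0, 1, 2, 3, 1, 3]
i=6: ys[6] = (1+3)%6 = 4 → [3, 3, 0, 1, 2, 3, 4, 3]
i=7: ys[7] = (3+4)%6 = 1 → [3, 3, 0, 1, 2, 3, 4, 1]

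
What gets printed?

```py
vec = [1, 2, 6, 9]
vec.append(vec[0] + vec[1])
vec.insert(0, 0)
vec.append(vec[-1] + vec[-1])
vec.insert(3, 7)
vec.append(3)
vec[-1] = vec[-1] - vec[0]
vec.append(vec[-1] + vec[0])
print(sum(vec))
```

40

append vec[0]+vec[1] = 1+2 = 3 → [1, 2, 6, 9, 3]
insert 0 at 0 → [0, 1, 2, 6, 9, 3]
append vec[-1]+vec[-1] = 3+3 = 6 → [0, 1, 2, 6, 9, 3, 6]
insert 7 at 3 → [0, 1, 2, 7, 6, 9, 3, 6]
append 3 → [0, 1, 2, 7, 6, 9, 3, 6, 3]
vec[-1] = vec[-1]-vec[0] = 3-0 = 3 → [0, 1, 2, 7, 6, 9, 3, 6, 3]
append vec[-1]+vec[0] = 3+0 = 3 → [0, 1, 2, 7, 6, 9, 3, 6, 3, 3]
sum = 40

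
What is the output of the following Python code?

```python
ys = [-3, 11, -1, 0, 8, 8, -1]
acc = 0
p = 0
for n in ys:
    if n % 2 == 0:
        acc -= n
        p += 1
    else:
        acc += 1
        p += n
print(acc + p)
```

-3

n=-3: not even, acc = 0+1 = 1; p=-3
n=11: not even, acc = 1+1 = 2; p=8
n=-1: not even, acc = 2+1 = 3; p=7
n=0: even, acc = 3-0 = 3; p=8
n=8: even, acc = 3-8 = -5; p=9
n=8: even, acc = (-5)-8 = -13; p=10
n=-1: not even, acc = (-13)+1 = -12; p=9
acc+p = (-12)+9 = -3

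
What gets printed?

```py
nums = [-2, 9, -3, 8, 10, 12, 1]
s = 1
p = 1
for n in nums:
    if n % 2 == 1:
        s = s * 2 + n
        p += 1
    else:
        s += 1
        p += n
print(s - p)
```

n=-2: not odd, s = 1+1 = 2; p=-1
n=9: odd, s = 2*2+9 = 13; p=0
n=-3: odd, s = 13*2+(-3) = 23; p=1
n=8: not odd, s = 23+1 = 24; p=9
n=10: not odd, s = 24+1 = 25; p=19
n=12: not odd, s = 25+1 = 26; p=31
n=1: odd, s = 26*2+1 = 53; p=32
s-p = 53-32 = 21

21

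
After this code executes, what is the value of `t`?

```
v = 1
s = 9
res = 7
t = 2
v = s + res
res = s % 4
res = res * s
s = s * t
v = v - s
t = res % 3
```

0

v = 9+7 = 16
res = 9%4 = 1
res = 1*9 = 9
s = 9*2 = 18
v = 16-18 = -2
t = 9%3 = 0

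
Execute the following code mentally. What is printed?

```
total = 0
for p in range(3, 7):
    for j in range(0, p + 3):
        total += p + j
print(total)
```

p=3,j=0: total = 0+3 = 3
p=3,j=1: total = 3+4 = 7
p=3,j=2: total = 7+5 = 12
p=3,j=3: total = 12+6 = 18
p=3,j=4: total = 18+7 = 25
p=3,j=5: total = 25+8 = 33
p=4,j=0: total = 33+4 = 37
p=4,j=1: total = 37+5 = 42
p=4,j=2: total = 42+6 = 48
p=4,j=3: total = 48+7 = 55
p=4,j=4: total = 55+8 = 63
p=4,j=5: total = 63+9 = 72
p=4,j=6: total = 72+10 = 82
p=5,j=0: total = 82+5 = 87
p=5,j=1: total = 87+6 = 93
p=5,j=2: total = 93+7 = 100
p=5,j=3: total = 100+8 = 108
p=5,j=4: total = 108+9 = 117
p=5,j=5: total = 117+10 = 127
p=5,j=6: total = 127+11 = 138
p=5,j=7: total = 138+12 = 150
p=6,j=0: total = 150+6 = 156
p=6,j=1: total = 156+7 = 163
p=6,j=2: total = 163+8 = 171
p=6,j=3: total = 171+9 = 180
p=6,j=4: total = 180+10 = 190
p=6,j=5: total = 190+11 = 201
p=6,j=6: total = 201+12 = 213
p=6,j=7: total = 213+13 = 226
p=6,j=8: total = 226+14 = 240

240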